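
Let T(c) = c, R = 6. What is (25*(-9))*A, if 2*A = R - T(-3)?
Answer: -2025/2 ≈ -1012.5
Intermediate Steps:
A = 9/2 (A = (6 - 1*(-3))/2 = (6 + 3)/2 = (1/2)*9 = 9/2 ≈ 4.5000)
(25*(-9))*A = (25*(-9))*(9/2) = -225*9/2 = -2025/2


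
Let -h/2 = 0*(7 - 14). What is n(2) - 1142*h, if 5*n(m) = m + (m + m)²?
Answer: 18/5 ≈ 3.6000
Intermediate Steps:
h = 0 (h = -0*(7 - 14) = -0*(-7) = -2*0 = 0)
n(m) = m/5 + 4*m²/5 (n(m) = (m + (m + m)²)/5 = (m + (2*m)²)/5 = (m + 4*m²)/5 = m/5 + 4*m²/5)
n(2) - 1142*h = (⅕)*2*(1 + 4*2) - 1142*0 = (⅕)*2*(1 + 8) + 0 = (⅕)*2*9 + 0 = 18/5 + 0 = 18/5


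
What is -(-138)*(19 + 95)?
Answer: 15732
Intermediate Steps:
-(-138)*(19 + 95) = -(-138)*114 = -1*(-15732) = 15732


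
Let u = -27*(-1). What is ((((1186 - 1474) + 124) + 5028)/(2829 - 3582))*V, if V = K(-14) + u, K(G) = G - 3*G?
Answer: -267520/753 ≈ -355.27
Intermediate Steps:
u = 27
K(G) = -2*G
V = 55 (V = -2*(-14) + 27 = 28 + 27 = 55)
((((1186 - 1474) + 124) + 5028)/(2829 - 3582))*V = ((((1186 - 1474) + 124) + 5028)/(2829 - 3582))*55 = (((-288 + 124) + 5028)/(-753))*55 = ((-164 + 5028)*(-1/753))*55 = (4864*(-1/753))*55 = -4864/753*55 = -267520/753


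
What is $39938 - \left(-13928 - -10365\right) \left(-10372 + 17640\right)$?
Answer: $25935822$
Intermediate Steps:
$39938 - \left(-13928 - -10365\right) \left(-10372 + 17640\right) = 39938 - \left(-13928 + \left(-1673 + 12038\right)\right) 7268 = 39938 - \left(-13928 + 10365\right) 7268 = 39938 - \left(-3563\right) 7268 = 39938 - -25895884 = 39938 + 25895884 = 25935822$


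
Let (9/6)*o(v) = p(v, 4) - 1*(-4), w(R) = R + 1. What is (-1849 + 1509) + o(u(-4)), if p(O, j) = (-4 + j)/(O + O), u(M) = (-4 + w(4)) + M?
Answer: -1012/3 ≈ -337.33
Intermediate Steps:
w(R) = 1 + R
u(M) = 1 + M (u(M) = (-4 + (1 + 4)) + M = (-4 + 5) + M = 1 + M)
p(O, j) = (-4 + j)/(2*O) (p(O, j) = (-4 + j)/((2*O)) = (-4 + j)*(1/(2*O)) = (-4 + j)/(2*O))
o(v) = 8/3 (o(v) = 2*((-4 + 4)/(2*v) - 1*(-4))/3 = 2*((1/2)*0/v + 4)/3 = 2*(0 + 4)/3 = (2/3)*4 = 8/3)
(-1849 + 1509) + o(u(-4)) = (-1849 + 1509) + 8/3 = -340 + 8/3 = -1012/3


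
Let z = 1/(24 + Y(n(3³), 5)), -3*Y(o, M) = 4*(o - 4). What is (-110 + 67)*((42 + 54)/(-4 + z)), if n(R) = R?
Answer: 82560/83 ≈ 994.70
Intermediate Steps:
Y(o, M) = 16/3 - 4*o/3 (Y(o, M) = -4*(o - 4)/3 = -4*(-4 + o)/3 = -(-16 + 4*o)/3 = 16/3 - 4*o/3)
z = -3/20 (z = 1/(24 + (16/3 - 4/3*3³)) = 1/(24 + (16/3 - 4/3*27)) = 1/(24 + (16/3 - 36)) = 1/(24 - 92/3) = 1/(-20/3) = -3/20 ≈ -0.15000)
(-110 + 67)*((42 + 54)/(-4 + z)) = (-110 + 67)*((42 + 54)/(-4 - 3/20)) = -4128/(-83/20) = -4128*(-20)/83 = -43*(-1920/83) = 82560/83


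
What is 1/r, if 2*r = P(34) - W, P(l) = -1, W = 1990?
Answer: -2/1991 ≈ -0.0010045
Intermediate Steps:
r = -1991/2 (r = (-1 - 1*1990)/2 = (-1 - 1990)/2 = (½)*(-1991) = -1991/2 ≈ -995.50)
1/r = 1/(-1991/2) = -2/1991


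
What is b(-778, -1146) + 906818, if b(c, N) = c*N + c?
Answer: 1797628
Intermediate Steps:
b(c, N) = c + N*c (b(c, N) = N*c + c = c + N*c)
b(-778, -1146) + 906818 = -778*(1 - 1146) + 906818 = -778*(-1145) + 906818 = 890810 + 906818 = 1797628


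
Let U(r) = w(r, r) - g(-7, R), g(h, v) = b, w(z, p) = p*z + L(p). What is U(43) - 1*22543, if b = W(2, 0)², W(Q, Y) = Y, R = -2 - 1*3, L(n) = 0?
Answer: -20694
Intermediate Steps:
R = -5 (R = -2 - 3 = -5)
w(z, p) = p*z (w(z, p) = p*z + 0 = p*z)
b = 0 (b = 0² = 0)
g(h, v) = 0
U(r) = r² (U(r) = r*r - 1*0 = r² + 0 = r²)
U(43) - 1*22543 = 43² - 1*22543 = 1849 - 22543 = -20694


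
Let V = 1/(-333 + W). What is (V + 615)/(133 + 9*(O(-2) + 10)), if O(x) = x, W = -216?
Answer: 337634/112545 ≈ 3.0000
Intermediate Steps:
V = -1/549 (V = 1/(-333 - 216) = 1/(-549) = -1/549 ≈ -0.0018215)
(V + 615)/(133 + 9*(O(-2) + 10)) = (-1/549 + 615)/(133 + 9*(-2 + 10)) = 337634/(549*(133 + 9*8)) = 337634/(549*(133 + 72)) = (337634/549)/205 = (337634/549)*(1/205) = 337634/112545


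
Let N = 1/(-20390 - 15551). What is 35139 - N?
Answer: 1262930800/35941 ≈ 35139.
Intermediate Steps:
N = -1/35941 (N = 1/(-35941) = -1/35941 ≈ -2.7823e-5)
35139 - N = 35139 - 1*(-1/35941) = 35139 + 1/35941 = 1262930800/35941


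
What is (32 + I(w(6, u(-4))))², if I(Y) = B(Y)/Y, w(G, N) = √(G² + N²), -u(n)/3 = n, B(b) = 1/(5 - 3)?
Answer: (1920 + √5)²/3600 ≈ 1026.4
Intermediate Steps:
B(b) = ½ (B(b) = 1/2 = ½)
u(n) = -3*n
I(Y) = 1/(2*Y)
(32 + I(w(6, u(-4))))² = (32 + 1/(2*(√(6² + (-3*(-4))²))))² = (32 + 1/(2*(√(36 + 12²))))² = (32 + 1/(2*(√(36 + 144))))² = (32 + 1/(2*(√180)))² = (32 + 1/(2*((6*√5))))² = (32 + (√5/30)/2)² = (32 + √5/60)²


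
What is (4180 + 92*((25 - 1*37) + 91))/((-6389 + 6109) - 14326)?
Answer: -5724/7303 ≈ -0.78379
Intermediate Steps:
(4180 + 92*((25 - 1*37) + 91))/((-6389 + 6109) - 14326) = (4180 + 92*((25 - 37) + 91))/(-280 - 14326) = (4180 + 92*(-12 + 91))/(-14606) = (4180 + 92*79)*(-1/14606) = (4180 + 7268)*(-1/14606) = 11448*(-1/14606) = -5724/7303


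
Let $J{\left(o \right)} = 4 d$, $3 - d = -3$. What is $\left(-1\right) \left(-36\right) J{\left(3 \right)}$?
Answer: $864$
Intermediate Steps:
$d = 6$ ($d = 3 - -3 = 3 + 3 = 6$)
$J{\left(o \right)} = 24$ ($J{\left(o \right)} = 4 \cdot 6 = 24$)
$\left(-1\right) \left(-36\right) J{\left(3 \right)} = \left(-1\right) \left(-36\right) 24 = 36 \cdot 24 = 864$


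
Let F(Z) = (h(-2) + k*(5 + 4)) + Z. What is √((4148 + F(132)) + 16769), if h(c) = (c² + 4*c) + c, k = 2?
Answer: √21061 ≈ 145.12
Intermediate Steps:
h(c) = c² + 5*c
F(Z) = 12 + Z (F(Z) = (-2*(5 - 2) + 2*(5 + 4)) + Z = (-2*3 + 2*9) + Z = (-6 + 18) + Z = 12 + Z)
√((4148 + F(132)) + 16769) = √((4148 + (12 + 132)) + 16769) = √((4148 + 144) + 16769) = √(4292 + 16769) = √21061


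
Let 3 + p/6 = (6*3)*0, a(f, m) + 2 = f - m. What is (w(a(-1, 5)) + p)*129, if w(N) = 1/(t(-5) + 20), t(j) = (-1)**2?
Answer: -16211/7 ≈ -2315.9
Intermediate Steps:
t(j) = 1
a(f, m) = -2 + f - m (a(f, m) = -2 + (f - m) = -2 + f - m)
w(N) = 1/21 (w(N) = 1/(1 + 20) = 1/21)
p = -18 (p = -18 + 6*((6*3)*0) = -18 + 6*(18*0) = -18 + 6*0 = -18 + 0 = -18)
(w(a(-1, 5)) + p)*129 = (1/21 - 18)*129 = -377/21*129 = -16211/7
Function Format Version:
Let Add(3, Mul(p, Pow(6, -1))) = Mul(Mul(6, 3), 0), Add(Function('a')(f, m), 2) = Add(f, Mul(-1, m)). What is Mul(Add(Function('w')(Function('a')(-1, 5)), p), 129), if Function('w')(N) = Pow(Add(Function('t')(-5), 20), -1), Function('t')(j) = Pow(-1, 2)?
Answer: Rational(-16211, 7) ≈ -2315.9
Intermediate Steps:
Function('t')(j) = 1
Function('a')(f, m) = Add(-2, f, Mul(-1, m)) (Function('a')(f, m) = Add(-2, Add(f, Mul(-1, m))) = Add(-2, f, Mul(-1, m)))
Function('w')(N) = Rational(1, 21) (Function('w')(N) = Pow(Add(1, 20), -1) = Pow(21, -1) = Rational(1, 21))
p = -18 (p = Add(-18, Mul(6, Mul(Mul(6, 3), 0))) = Add(-18, Mul(6, Mul(18, 0))) = Add(-18, Mul(6, 0)) = Add(-18, 0) = -18)
Mul(Add(Function('w')(Function('a')(-1, 5)), p), 129) = Mul(Add(Rational(1, 21), -18), 129) = Mul(Rational(-377, 21), 129) = Rational(-16211, 7)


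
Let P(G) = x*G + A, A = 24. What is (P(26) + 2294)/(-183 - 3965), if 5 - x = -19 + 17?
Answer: -625/1037 ≈ -0.60270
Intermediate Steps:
x = 7 (x = 5 - (-19 + 17) = 5 - 1*(-2) = 5 + 2 = 7)
P(G) = 24 + 7*G (P(G) = 7*G + 24 = 24 + 7*G)
(P(26) + 2294)/(-183 - 3965) = ((24 + 7*26) + 2294)/(-183 - 3965) = ((24 + 182) + 2294)/(-4148) = (206 + 2294)*(-1/4148) = 2500*(-1/4148) = -625/1037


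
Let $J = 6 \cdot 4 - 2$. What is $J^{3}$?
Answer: $10648$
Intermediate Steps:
$J = 22$ ($J = 24 - 2 = 22$)
$J^{3} = 22^{3} = 10648$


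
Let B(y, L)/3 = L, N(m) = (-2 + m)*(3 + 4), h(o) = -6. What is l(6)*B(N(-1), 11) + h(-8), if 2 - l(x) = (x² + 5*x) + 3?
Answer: -2217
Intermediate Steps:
N(m) = -14 + 7*m (N(m) = (-2 + m)*7 = -14 + 7*m)
B(y, L) = 3*L
l(x) = -1 - x² - 5*x (l(x) = 2 - ((x² + 5*x) + 3) = 2 - (3 + x² + 5*x) = 2 + (-3 - x² - 5*x) = -1 - x² - 5*x)
l(6)*B(N(-1), 11) + h(-8) = (-1 - 1*6² - 5*6)*(3*11) - 6 = (-1 - 1*36 - 30)*33 - 6 = (-1 - 36 - 30)*33 - 6 = -67*33 - 6 = -2211 - 6 = -2217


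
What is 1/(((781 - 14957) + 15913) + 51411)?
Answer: 1/53148 ≈ 1.8815e-5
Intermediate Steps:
1/(((781 - 14957) + 15913) + 51411) = 1/((-14176 + 15913) + 51411) = 1/(1737 + 51411) = 1/53148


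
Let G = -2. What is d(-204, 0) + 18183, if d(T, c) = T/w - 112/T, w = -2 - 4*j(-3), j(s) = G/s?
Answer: 6507133/357 ≈ 18227.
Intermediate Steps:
j(s) = -2/s
w = -14/3 (w = -2 - (-8)/(-3) = -2 - (-8)*(-1)/3 = -2 - 4*⅔ = -2 - 8/3 = -14/3 ≈ -4.6667)
d(T, c) = -112/T - 3*T/14 (d(T, c) = T/(-14/3) - 112/T = T*(-3/14) - 112/T = -3*T/14 - 112/T = -112/T - 3*T/14)
d(-204, 0) + 18183 = (-112/(-204) - 3/14*(-204)) + 18183 = (-112*(-1/204) + 306/7) + 18183 = (28/51 + 306/7) + 18183 = 15802/357 + 18183 = 6507133/357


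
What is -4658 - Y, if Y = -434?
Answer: -4224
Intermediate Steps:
-4658 - Y = -4658 - 1*(-434) = -4658 + 434 = -4224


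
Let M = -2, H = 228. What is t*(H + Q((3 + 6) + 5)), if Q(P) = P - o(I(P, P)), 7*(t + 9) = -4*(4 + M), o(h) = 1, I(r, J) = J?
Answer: -17111/7 ≈ -2444.4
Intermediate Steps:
t = -71/7 (t = -9 + (-4*(4 - 2))/7 = -9 + (-4*2)/7 = -9 + (⅐)*(-8) = -9 - 8/7 = -71/7 ≈ -10.143)
Q(P) = -1 + P (Q(P) = P - 1*1 = P - 1 = -1 + P)
t*(H + Q((3 + 6) + 5)) = -71*(228 + (-1 + ((3 + 6) + 5)))/7 = -71*(228 + (-1 + (9 + 5)))/7 = -71*(228 + (-1 + 14))/7 = -71*(228 + 13)/7 = -71/7*241 = -17111/7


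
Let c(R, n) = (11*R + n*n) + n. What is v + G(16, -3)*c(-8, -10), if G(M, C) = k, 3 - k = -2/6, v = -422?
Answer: -1246/3 ≈ -415.33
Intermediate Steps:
k = 10/3 (k = 3 - (-2)/6 = 3 - 1*(-⅓) = 3 + ⅓ = 10/3 ≈ 3.3333)
G(M, C) = 10/3
c(R, n) = n + n² + 11*R (c(R, n) = (11*R + n²) + n = (n² + 11*R) + n = n + n² + 11*R)
v + G(16, -3)*c(-8, -10) = -422 + 10*(-10 + (-10)² + 11*(-8))/3 = -422 + 10*(-10 + 100 - 88)/3 = -422 + (10/3)*2 = -422 + 20/3 = -1246/3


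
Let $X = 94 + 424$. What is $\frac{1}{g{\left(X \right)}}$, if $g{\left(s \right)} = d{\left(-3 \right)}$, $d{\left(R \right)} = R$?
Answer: $- \frac{1}{3} \approx -0.33333$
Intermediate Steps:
$X = 518$
$g{\left(s \right)} = -3$
$\frac{1}{g{\left(X \right)}} = \frac{1}{-3} = - \frac{1}{3}$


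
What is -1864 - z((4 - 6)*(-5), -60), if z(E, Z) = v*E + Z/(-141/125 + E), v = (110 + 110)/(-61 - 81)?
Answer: -145017096/78739 ≈ -1841.7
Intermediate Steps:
v = -110/71 (v = 220/(-142) = 220*(-1/142) = -110/71 ≈ -1.5493)
z(E, Z) = -110*E/71 + Z/(-141/125 + E)
-1864 - z((4 - 6)*(-5), -60) = -1864 - 5*(-2750*25*(4 - 6)**2 + 1775*(-60) + 3102*((4 - 6)*(-5)))/(71*(-141 + 125*((4 - 6)*(-5)))) = -1864 - 5*(-2750*(-2*(-5))**2 - 106500 + 3102*(-2*(-5)))/(71*(-141 + 125*(-2*(-5)))) = -1864 - 5*(-2750*10**2 - 106500 + 3102*10)/(71*(-141 + 125*10)) = -1864 - 5*(-2750*100 - 106500 + 31020)/(71*(-141 + 1250)) = -1864 - 5*(-275000 - 106500 + 31020)/(71*1109) = -1864 - 5*(-350480)/(71*1109) = -1864 - 1*(-1752400/78739) = -1864 + 1752400/78739 = -145017096/78739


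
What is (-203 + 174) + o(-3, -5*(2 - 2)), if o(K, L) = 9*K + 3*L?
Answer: -56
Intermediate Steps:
o(K, L) = 3*L + 9*K
(-203 + 174) + o(-3, -5*(2 - 2)) = (-203 + 174) + (3*(-5*(2 - 2)) + 9*(-3)) = -29 + (3*(-5*0) - 27) = -29 + (3*0 - 27) = -29 + (0 - 27) = -29 - 27 = -56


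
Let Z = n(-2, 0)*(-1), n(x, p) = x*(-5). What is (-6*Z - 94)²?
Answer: 1156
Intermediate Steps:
n(x, p) = -5*x
Z = -10 (Z = -5*(-2)*(-1) = 10*(-1) = -10)
(-6*Z - 94)² = (-6*(-10) - 94)² = (60 - 94)² = (-34)² = 1156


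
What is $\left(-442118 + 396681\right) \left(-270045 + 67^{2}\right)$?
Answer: $12066067972$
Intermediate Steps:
$\left(-442118 + 396681\right) \left(-270045 + 67^{2}\right) = - 45437 \left(-270045 + 4489\right) = \left(-45437\right) \left(-265556\right) = 12066067972$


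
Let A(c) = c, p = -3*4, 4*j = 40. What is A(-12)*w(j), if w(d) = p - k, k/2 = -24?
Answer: -432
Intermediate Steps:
j = 10 (j = (1/4)*40 = 10)
p = -12
k = -48 (k = 2*(-24) = -48)
w(d) = 36 (w(d) = -12 - 1*(-48) = -12 + 48 = 36)
A(-12)*w(j) = -12*36 = -432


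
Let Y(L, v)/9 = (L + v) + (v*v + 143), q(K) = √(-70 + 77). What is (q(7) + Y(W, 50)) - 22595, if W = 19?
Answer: 1813 + √7 ≈ 1815.6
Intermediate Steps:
q(K) = √7
Y(L, v) = 1287 + 9*L + 9*v + 9*v² (Y(L, v) = 9*((L + v) + (v*v + 143)) = 9*((L + v) + (v² + 143)) = 9*((L + v) + (143 + v²)) = 9*(143 + L + v + v²) = 1287 + 9*L + 9*v + 9*v²)
(q(7) + Y(W, 50)) - 22595 = (√7 + (1287 + 9*19 + 9*50 + 9*50²)) - 22595 = (√7 + (1287 + 171 + 450 + 9*2500)) - 22595 = (√7 + (1287 + 171 + 450 + 22500)) - 22595 = (√7 + 24408) - 22595 = (24408 + √7) - 22595 = 1813 + √7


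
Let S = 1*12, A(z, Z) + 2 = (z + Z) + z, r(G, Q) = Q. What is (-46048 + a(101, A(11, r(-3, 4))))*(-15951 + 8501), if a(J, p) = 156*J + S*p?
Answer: 223529800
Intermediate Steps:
A(z, Z) = -2 + Z + 2*z (A(z, Z) = -2 + ((z + Z) + z) = -2 + ((Z + z) + z) = -2 + (Z + 2*z) = -2 + Z + 2*z)
S = 12
a(J, p) = 12*p + 156*J (a(J, p) = 156*J + 12*p = 12*p + 156*J)
(-46048 + a(101, A(11, r(-3, 4))))*(-15951 + 8501) = (-46048 + (12*(-2 + 4 + 2*11) + 156*101))*(-15951 + 8501) = (-46048 + (12*(-2 + 4 + 22) + 15756))*(-7450) = (-46048 + (12*24 + 15756))*(-7450) = (-46048 + (288 + 15756))*(-7450) = (-46048 + 16044)*(-7450) = -30004*(-7450) = 223529800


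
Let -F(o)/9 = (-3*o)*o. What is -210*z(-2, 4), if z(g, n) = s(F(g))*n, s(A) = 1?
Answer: -840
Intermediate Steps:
F(o) = 27*o² (F(o) = -9*(-3*o)*o = -(-27)*o² = 27*o²)
z(g, n) = n (z(g, n) = 1*n = n)
-210*z(-2, 4) = -210*4 = -840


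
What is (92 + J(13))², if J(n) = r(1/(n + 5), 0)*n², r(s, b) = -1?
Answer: 5929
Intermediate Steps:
J(n) = -n²
(92 + J(13))² = (92 - 1*13²)² = (92 - 1*169)² = (92 - 169)² = (-77)² = 5929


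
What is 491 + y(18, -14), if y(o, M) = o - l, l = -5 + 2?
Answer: 512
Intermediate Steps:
l = -3
y(o, M) = 3 + o (y(o, M) = o - 1*(-3) = o + 3 = 3 + o)
491 + y(18, -14) = 491 + (3 + 18) = 491 + 21 = 512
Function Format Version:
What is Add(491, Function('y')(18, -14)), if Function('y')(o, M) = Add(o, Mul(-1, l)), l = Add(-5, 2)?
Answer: 512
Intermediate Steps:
l = -3
Function('y')(o, M) = Add(3, o) (Function('y')(o, M) = Add(o, Mul(-1, -3)) = Add(o, 3) = Add(3, o))
Add(491, Function('y')(18, -14)) = Add(491, Add(3, 18)) = Add(491, 21) = 512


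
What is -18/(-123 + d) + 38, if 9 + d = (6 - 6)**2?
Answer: 839/22 ≈ 38.136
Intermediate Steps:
d = -9 (d = -9 + (6 - 6)**2 = -9 + 0**2 = -9 + 0 = -9)
-18/(-123 + d) + 38 = -18/(-123 - 9) + 38 = -18/(-132) + 38 = -1/132*(-18) + 38 = 3/22 + 38 = 839/22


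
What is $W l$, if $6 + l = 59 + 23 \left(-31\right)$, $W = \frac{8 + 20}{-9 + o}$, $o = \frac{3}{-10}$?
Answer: $\frac{61600}{31} \approx 1987.1$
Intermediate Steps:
$o = - \frac{3}{10}$ ($o = 3 \left(- \frac{1}{10}\right) = - \frac{3}{10} \approx -0.3$)
$W = - \frac{280}{93}$ ($W = \frac{8 + 20}{-9 - \frac{3}{10}} = \frac{28}{- \frac{93}{10}} = 28 \left(- \frac{10}{93}\right) = - \frac{280}{93} \approx -3.0108$)
$l = -660$ ($l = -6 + \left(59 + 23 \left(-31\right)\right) = -6 + \left(59 - 713\right) = -6 - 654 = -660$)
$W l = \left(- \frac{280}{93}\right) \left(-660\right) = \frac{61600}{31}$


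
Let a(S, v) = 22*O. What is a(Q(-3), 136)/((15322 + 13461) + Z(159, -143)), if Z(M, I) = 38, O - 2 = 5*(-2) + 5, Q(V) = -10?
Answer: -22/9607 ≈ -0.0022900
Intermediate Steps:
O = -3 (O = 2 + (5*(-2) + 5) = 2 + (-10 + 5) = 2 - 5 = -3)
a(S, v) = -66 (a(S, v) = 22*(-3) = -66)
a(Q(-3), 136)/((15322 + 13461) + Z(159, -143)) = -66/((15322 + 13461) + 38) = -66/(28783 + 38) = -66/28821 = -66*1/28821 = -22/9607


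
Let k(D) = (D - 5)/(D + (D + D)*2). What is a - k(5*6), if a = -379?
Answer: -2275/6 ≈ -379.17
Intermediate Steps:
k(D) = (-5 + D)/(5*D) (k(D) = (-5 + D)/(D + (2*D)*2) = (-5 + D)/(D + 4*D) = (-5 + D)/((5*D)) = (-5 + D)*(1/(5*D)) = (-5 + D)/(5*D))
a - k(5*6) = -379 - (-5 + 5*6)/(5*(5*6)) = -379 - (-5 + 30)/(5*30) = -379 - 25/(5*30) = -379 - 1*⅙ = -379 - ⅙ = -2275/6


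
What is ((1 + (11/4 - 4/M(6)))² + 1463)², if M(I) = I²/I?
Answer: 44961385681/20736 ≈ 2.1683e+6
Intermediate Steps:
M(I) = I
((1 + (11/4 - 4/M(6)))² + 1463)² = ((1 + (11/4 - 4/6))² + 1463)² = ((1 + (11*(¼) - 4*⅙))² + 1463)² = ((1 + (11/4 - ⅔))² + 1463)² = ((1 + 25/12)² + 1463)² = ((37/12)² + 1463)² = (1369/144 + 1463)² = (212041/144)² = 44961385681/20736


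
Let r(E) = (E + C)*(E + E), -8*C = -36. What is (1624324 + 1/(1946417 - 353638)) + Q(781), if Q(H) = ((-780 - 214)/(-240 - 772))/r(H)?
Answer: 22622863200729607295/13927555832894 ≈ 1.6243e+6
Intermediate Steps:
C = 9/2 (C = -1/8*(-36) = 9/2 ≈ 4.5000)
r(E) = 2*E*(9/2 + E) (r(E) = (E + 9/2)*(E + E) = (9/2 + E)*(2*E) = 2*E*(9/2 + E))
Q(H) = 497/(506*H*(9 + 2*H)) (Q(H) = ((-780 - 214)/(-240 - 772))/((H*(9 + 2*H))) = (-994/(-1012))*(1/(H*(9 + 2*H))) = (-994*(-1/1012))*(1/(H*(9 + 2*H))) = 497*(1/(H*(9 + 2*H)))/506 = 497/(506*H*(9 + 2*H)))
(1624324 + 1/(1946417 - 353638)) + Q(781) = (1624324 + 1/(1946417 - 353638)) + (497/506)/(781*(9 + 2*781)) = (1624324 + 1/1592779) + (497/506)*(1/781)/(9 + 1562) = (1624324 + 1/1592779) + (497/506)*(1/781)/1571 = 2587189156397/1592779 + (497/506)*(1/781)*(1/1571) = 2587189156397/1592779 + 7/8744186 = 22622863200729607295/13927555832894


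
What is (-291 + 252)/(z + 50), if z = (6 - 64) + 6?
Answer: 39/2 ≈ 19.500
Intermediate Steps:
z = -52 (z = -58 + 6 = -52)
(-291 + 252)/(z + 50) = (-291 + 252)/(-52 + 50) = -39/(-2) = -39*(-1/2) = 39/2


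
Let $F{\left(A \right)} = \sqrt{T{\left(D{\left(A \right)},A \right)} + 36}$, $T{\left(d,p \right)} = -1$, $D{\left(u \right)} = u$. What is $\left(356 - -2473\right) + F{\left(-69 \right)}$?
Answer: $2829 + \sqrt{35} \approx 2834.9$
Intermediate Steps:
$F{\left(A \right)} = \sqrt{35}$ ($F{\left(A \right)} = \sqrt{-1 + 36} = \sqrt{35}$)
$\left(356 - -2473\right) + F{\left(-69 \right)} = \left(356 - -2473\right) + \sqrt{35} = \left(356 + 2473\right) + \sqrt{35} = 2829 + \sqrt{35}$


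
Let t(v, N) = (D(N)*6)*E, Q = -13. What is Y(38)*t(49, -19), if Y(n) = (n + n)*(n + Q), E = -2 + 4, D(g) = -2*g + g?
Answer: 433200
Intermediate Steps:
D(g) = -g
E = 2
t(v, N) = -12*N (t(v, N) = (-N*6)*2 = -6*N*2 = -12*N)
Y(n) = 2*n*(-13 + n) (Y(n) = (n + n)*(n - 13) = (2*n)*(-13 + n) = 2*n*(-13 + n))
Y(38)*t(49, -19) = (2*38*(-13 + 38))*(-12*(-19)) = (2*38*25)*228 = 1900*228 = 433200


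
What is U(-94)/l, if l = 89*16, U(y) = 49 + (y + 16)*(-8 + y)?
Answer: 8005/1424 ≈ 5.6215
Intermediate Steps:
U(y) = 49 + (-8 + y)*(16 + y) (U(y) = 49 + (16 + y)*(-8 + y) = 49 + (-8 + y)*(16 + y))
l = 1424
U(-94)/l = (-79 + (-94)² + 8*(-94))/1424 = (-79 + 8836 - 752)*(1/1424) = 8005*(1/1424) = 8005/1424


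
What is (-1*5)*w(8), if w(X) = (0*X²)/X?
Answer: 0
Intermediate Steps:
w(X) = 0 (w(X) = 0/X = 0)
(-1*5)*w(8) = -1*5*0 = -5*0 = 0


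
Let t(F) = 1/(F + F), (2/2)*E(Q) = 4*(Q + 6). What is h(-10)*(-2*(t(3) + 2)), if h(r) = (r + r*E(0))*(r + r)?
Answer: -65000/3 ≈ -21667.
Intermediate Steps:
E(Q) = 24 + 4*Q (E(Q) = 4*(Q + 6) = 4*(6 + Q) = 24 + 4*Q)
t(F) = 1/(2*F)
h(r) = 50*r**2 (h(r) = (r + r*(24 + 4*0))*(r + r) = (r + r*(24 + 0))*(2*r) = (r + r*24)*(2*r) = (r + 24*r)*(2*r) = (25*r)*(2*r) = 50*r**2)
h(-10)*(-2*(t(3) + 2)) = (50*(-10)**2)*(-2*((1/2)/3 + 2)) = (50*100)*(-2*((1/2)*(1/3) + 2)) = 5000*(-2*(1/6 + 2)) = 5000*(-2*13/6) = 5000*(-13/3) = -65000/3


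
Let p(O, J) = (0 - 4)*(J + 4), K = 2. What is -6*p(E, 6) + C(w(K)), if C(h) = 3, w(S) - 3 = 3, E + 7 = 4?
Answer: 243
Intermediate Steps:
E = -3 (E = -7 + 4 = -3)
w(S) = 6 (w(S) = 3 + 3 = 6)
p(O, J) = -16 - 4*J (p(O, J) = -4*(4 + J) = -16 - 4*J)
-6*p(E, 6) + C(w(K)) = -6*(-16 - 4*6) + 3 = -6*(-16 - 24) + 3 = -6*(-40) + 3 = 240 + 3 = 243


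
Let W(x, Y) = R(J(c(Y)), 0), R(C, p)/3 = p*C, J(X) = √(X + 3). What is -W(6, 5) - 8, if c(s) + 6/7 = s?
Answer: -8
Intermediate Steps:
c(s) = -6/7 + s
J(X) = √(3 + X)
R(C, p) = 3*C*p (R(C, p) = 3*(p*C) = 3*(C*p) = 3*C*p)
W(x, Y) = 0 (W(x, Y) = 3*√(3 + (-6/7 + Y))*0 = 3*√(15/7 + Y)*0 = 0)
-W(6, 5) - 8 = -1*0 - 8 = 0 - 8 = -8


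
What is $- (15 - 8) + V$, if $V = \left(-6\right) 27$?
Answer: $-169$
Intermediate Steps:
$V = -162$
$- (15 - 8) + V = - (15 - 8) - 162 = \left(-1\right) 7 - 162 = -7 - 162 = -169$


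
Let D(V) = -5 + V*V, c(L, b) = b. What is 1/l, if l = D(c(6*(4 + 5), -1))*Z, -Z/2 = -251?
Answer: -1/2008 ≈ -0.00049801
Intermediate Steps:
D(V) = -5 + V²
Z = 502 (Z = -2*(-251) = 502)
l = -2008 (l = (-5 + (-1)²)*502 = (-5 + 1)*502 = -4*502 = -2008)
1/l = 1/(-2008) = -1/2008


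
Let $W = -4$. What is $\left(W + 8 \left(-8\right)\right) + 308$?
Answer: $240$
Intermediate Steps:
$\left(W + 8 \left(-8\right)\right) + 308 = \left(-4 + 8 \left(-8\right)\right) + 308 = \left(-4 - 64\right) + 308 = -68 + 308 = 240$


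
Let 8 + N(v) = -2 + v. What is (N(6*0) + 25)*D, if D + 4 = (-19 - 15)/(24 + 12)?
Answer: -445/6 ≈ -74.167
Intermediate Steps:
N(v) = -10 + v (N(v) = -8 + (-2 + v) = -10 + v)
D = -89/18 (D = -4 + (-19 - 15)/(24 + 12) = -4 - 34/36 = -4 - 34*1/36 = -4 - 17/18 = -89/18 ≈ -4.9444)
(N(6*0) + 25)*D = ((-10 + 6*0) + 25)*(-89/18) = ((-10 + 0) + 25)*(-89/18) = (-10 + 25)*(-89/18) = 15*(-89/18) = -445/6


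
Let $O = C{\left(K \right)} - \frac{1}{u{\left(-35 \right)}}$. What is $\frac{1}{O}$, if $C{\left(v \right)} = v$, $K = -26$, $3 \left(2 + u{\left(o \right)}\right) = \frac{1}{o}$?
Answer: $- \frac{211}{5381} \approx -0.039212$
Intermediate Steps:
$u{\left(o \right)} = -2 + \frac{1}{3 o}$
$O = - \frac{5381}{211}$ ($O = -26 - \frac{1}{-2 + \frac{1}{3 \left(-35\right)}} = -26 - \frac{1}{-2 + \frac{1}{3} \left(- \frac{1}{35}\right)} = -26 - \frac{1}{-2 - \frac{1}{105}} = -26 - \frac{1}{- \frac{211}{105}} = -26 - - \frac{105}{211} = -26 + \frac{105}{211} = - \frac{5381}{211} \approx -25.502$)
$\frac{1}{O} = \frac{1}{- \frac{5381}{211}} = - \frac{211}{5381}$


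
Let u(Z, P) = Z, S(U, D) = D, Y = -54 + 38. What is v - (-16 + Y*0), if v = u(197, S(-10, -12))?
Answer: 213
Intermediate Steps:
Y = -16
v = 197
v - (-16 + Y*0) = 197 - (-16 - 16*0) = 197 - (-16 + 0) = 197 - 1*(-16) = 197 + 16 = 213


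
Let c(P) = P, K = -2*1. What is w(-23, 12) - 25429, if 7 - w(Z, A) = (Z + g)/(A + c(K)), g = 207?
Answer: -127202/5 ≈ -25440.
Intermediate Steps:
K = -2
w(Z, A) = 7 - (207 + Z)/(-2 + A) (w(Z, A) = 7 - (Z + 207)/(A - 2) = 7 - (207 + Z)/(-2 + A))
w(-23, 12) - 25429 = (-221 - 1*(-23) + 7*12)/(-2 + 12) - 25429 = (-221 + 23 + 84)/10 - 25429 = (⅒)*(-114) - 25429 = -57/5 - 25429 = -127202/5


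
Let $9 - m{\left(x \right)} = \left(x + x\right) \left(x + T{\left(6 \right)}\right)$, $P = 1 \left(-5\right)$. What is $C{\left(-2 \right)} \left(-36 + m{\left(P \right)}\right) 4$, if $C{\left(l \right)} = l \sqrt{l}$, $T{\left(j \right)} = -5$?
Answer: $1016 i \sqrt{2} \approx 1436.8 i$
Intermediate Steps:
$P = -5$
$m{\left(x \right)} = 9 - 2 x \left(-5 + x\right)$ ($m{\left(x \right)} = 9 - \left(x + x\right) \left(x - 5\right) = 9 - 2 x \left(-5 + x\right)$)
$C{\left(l \right)} = l^{\frac{3}{2}}$
$C{\left(-2 \right)} \left(-36 + m{\left(P \right)}\right) 4 = \left(-2\right)^{\frac{3}{2}} \left(-36 + \left(9 - 2 \left(-5\right)^{2} + 10 \left(-5\right)\right)\right) 4 = - 2 i \sqrt{2} \left(-36 - 91\right) 4 = - 2 i \sqrt{2} \left(-127\right) 4 = 254 i \sqrt{2} \cdot 4 = 1016 i \sqrt{2}$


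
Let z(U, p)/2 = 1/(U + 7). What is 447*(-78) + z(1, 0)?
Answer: -139463/4 ≈ -34866.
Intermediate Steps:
z(U, p) = 2/(7 + U) (z(U, p) = 2/(U + 7) = 2/(7 + U))
447*(-78) + z(1, 0) = 447*(-78) + 2/(7 + 1) = -34866 + 2/8 = -34866 + 2*(⅛) = -34866 + ¼ = -139463/4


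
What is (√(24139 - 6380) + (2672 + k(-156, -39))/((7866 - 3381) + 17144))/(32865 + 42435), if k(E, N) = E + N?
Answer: 2477/1628663700 + √17759/75300 ≈ 0.0017713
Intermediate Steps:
(√(24139 - 6380) + (2672 + k(-156, -39))/((7866 - 3381) + 17144))/(32865 + 42435) = (√(24139 - 6380) + (2672 + (-156 - 39))/((7866 - 3381) + 17144))/(32865 + 42435) = (√17759 + (2672 - 195)/(4485 + 17144))/75300 = (√17759 + 2477/21629)*(1/75300) = (2477/21629 + √17759)*(1/75300) = 2477/1628663700 + √17759/75300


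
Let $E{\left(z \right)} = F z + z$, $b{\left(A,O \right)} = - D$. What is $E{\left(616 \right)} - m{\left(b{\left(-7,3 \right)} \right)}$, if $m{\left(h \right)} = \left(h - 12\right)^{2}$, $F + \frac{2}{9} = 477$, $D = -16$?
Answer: $\frac{2648656}{9} \approx 2.943 \cdot 10^{5}$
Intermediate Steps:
$F = \frac{4291}{9}$ ($F = - \frac{2}{9} + 477 = \frac{4291}{9} \approx 476.78$)
$b{\left(A,O \right)} = 16$ ($b{\left(A,O \right)} = \left(-1\right) \left(-16\right) = 16$)
$m{\left(h \right)} = \left(-12 + h\right)^{2}$
$E{\left(z \right)} = \frac{4300 z}{9}$ ($E{\left(z \right)} = \frac{4291 z}{9} + z = \frac{4300 z}{9}$)
$E{\left(616 \right)} - m{\left(b{\left(-7,3 \right)} \right)} = \frac{4300}{9} \cdot 616 - \left(-12 + 16\right)^{2} = \frac{2648800}{9} - 4^{2} = \frac{2648800}{9} - 16 = \frac{2648656}{9}$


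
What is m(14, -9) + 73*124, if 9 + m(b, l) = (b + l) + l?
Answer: 9039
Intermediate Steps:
m(b, l) = -9 + b + 2*l (m(b, l) = -9 + ((b + l) + l) = -9 + (b + 2*l) = -9 + b + 2*l)
m(14, -9) + 73*124 = (-9 + 14 + 2*(-9)) + 73*124 = (-9 + 14 - 18) + 9052 = -13 + 9052 = 9039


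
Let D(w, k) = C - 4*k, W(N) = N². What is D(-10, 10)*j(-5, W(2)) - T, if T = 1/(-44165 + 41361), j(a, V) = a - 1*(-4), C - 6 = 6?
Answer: 78513/2804 ≈ 28.000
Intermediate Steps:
C = 12 (C = 6 + 6 = 12)
j(a, V) = 4 + a (j(a, V) = a + 4 = 4 + a)
D(w, k) = 12 - 4*k
T = -1/2804 (T = 1/(-2804) = -1/2804 ≈ -0.00035663)
D(-10, 10)*j(-5, W(2)) - T = (12 - 4*10)*(4 - 5) - 1*(-1/2804) = (12 - 40)*(-1) + 1/2804 = -28*(-1) + 1/2804 = 28 + 1/2804 = 78513/2804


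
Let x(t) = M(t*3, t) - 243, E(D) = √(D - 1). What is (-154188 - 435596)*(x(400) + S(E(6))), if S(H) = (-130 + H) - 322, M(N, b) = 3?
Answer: 408130528 - 589784*√5 ≈ 4.0681e+8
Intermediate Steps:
E(D) = √(-1 + D)
x(t) = -240 (x(t) = 3 - 243 = -240)
S(H) = -452 + H
(-154188 - 435596)*(x(400) + S(E(6))) = (-154188 - 435596)*(-240 + (-452 + √(-1 + 6))) = -589784*(-240 + (-452 + √5)) = -589784*(-692 + √5) = 408130528 - 589784*√5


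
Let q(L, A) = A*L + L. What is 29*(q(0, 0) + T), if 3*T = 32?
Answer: 928/3 ≈ 309.33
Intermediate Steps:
q(L, A) = L + A*L
T = 32/3 (T = (⅓)*32 = 32/3 ≈ 10.667)
29*(q(0, 0) + T) = 29*(0*(1 + 0) + 32/3) = 29*(0*1 + 32/3) = 29*(0 + 32/3) = 29*(32/3) = 928/3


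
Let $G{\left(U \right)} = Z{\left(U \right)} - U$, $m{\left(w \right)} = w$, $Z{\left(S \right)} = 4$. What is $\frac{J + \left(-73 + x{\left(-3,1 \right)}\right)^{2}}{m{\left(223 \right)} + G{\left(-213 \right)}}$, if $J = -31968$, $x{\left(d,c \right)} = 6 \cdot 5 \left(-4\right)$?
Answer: $\frac{5281}{440} \approx 12.002$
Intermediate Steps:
$x{\left(d,c \right)} = -120$ ($x{\left(d,c \right)} = 30 \left(-4\right) = -120$)
$G{\left(U \right)} = 4 - U$
$\frac{J + \left(-73 + x{\left(-3,1 \right)}\right)^{2}}{m{\left(223 \right)} + G{\left(-213 \right)}} = \frac{-31968 + \left(-73 - 120\right)^{2}}{223 + \left(4 - -213\right)} = \frac{-31968 + \left(-193\right)^{2}}{223 + \left(4 + 213\right)} = \frac{-31968 + 37249}{223 + 217} = \frac{5281}{440}$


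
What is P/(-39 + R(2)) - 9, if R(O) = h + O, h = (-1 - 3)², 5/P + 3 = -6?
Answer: -1696/189 ≈ -8.9735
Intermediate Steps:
P = -5/9 (P = 5/(-3 - 6) = 5/(-9) = 5*(-⅑) = -5/9 ≈ -0.55556)
h = 16 (h = (-4)² = 16)
R(O) = 16 + O
P/(-39 + R(2)) - 9 = -5/9/(-39 + (16 + 2)) - 9 = -5/9/(-39 + 18) - 9 = -5/9/(-21) - 9 = -1/21*(-5/9) - 9 = 5/189 - 9 = -1696/189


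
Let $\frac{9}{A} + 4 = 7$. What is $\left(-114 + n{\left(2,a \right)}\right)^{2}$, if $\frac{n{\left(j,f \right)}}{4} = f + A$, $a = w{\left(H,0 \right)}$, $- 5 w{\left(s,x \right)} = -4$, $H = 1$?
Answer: $\frac{244036}{25} \approx 9761.4$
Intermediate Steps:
$A = 3$ ($A = \frac{9}{-4 + 7} = \frac{9}{3} = 9 \cdot \frac{1}{3} = 3$)
$w{\left(s,x \right)} = \frac{4}{5}$ ($w{\left(s,x \right)} = \left(- \frac{1}{5}\right) \left(-4\right) = \frac{4}{5}$)
$a = \frac{4}{5} \approx 0.8$
$n{\left(j,f \right)} = 12 + 4 f$ ($n{\left(j,f \right)} = 4 \left(f + 3\right) = 4 \left(3 + f\right) = 12 + 4 f$)
$\left(-114 + n{\left(2,a \right)}\right)^{2} = \left(-114 + \left(12 + 4 \cdot \frac{4}{5}\right)\right)^{2} = \left(-114 + \left(12 + \frac{16}{5}\right)\right)^{2} = \left(-114 + \frac{76}{5}\right)^{2} = \left(- \frac{494}{5}\right)^{2} = \frac{244036}{25}$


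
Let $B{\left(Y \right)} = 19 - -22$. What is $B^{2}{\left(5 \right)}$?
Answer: $1681$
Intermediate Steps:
$B{\left(Y \right)} = 41$ ($B{\left(Y \right)} = 19 + 22 = 41$)
$B^{2}{\left(5 \right)} = 41^{2} = 1681$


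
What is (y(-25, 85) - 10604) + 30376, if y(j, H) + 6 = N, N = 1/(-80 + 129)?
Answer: 968535/49 ≈ 19766.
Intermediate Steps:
N = 1/49 ≈ 0.020408
y(j, H) = -293/49 (y(j, H) = -6 + 1/49 = -293/49)
(y(-25, 85) - 10604) + 30376 = (-293/49 - 10604) + 30376 = -519889/49 + 30376 = 968535/49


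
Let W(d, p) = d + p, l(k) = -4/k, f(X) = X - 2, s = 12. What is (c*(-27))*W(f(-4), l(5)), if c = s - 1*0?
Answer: 11016/5 ≈ 2203.2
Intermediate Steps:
f(X) = -2 + X
c = 12 (c = 12 - 1*0 = 12 + 0 = 12)
(c*(-27))*W(f(-4), l(5)) = (12*(-27))*((-2 - 4) - 4/5) = -324*(-6 - 4*1/5) = -324*(-6 - 4/5) = -324*(-34/5) = 11016/5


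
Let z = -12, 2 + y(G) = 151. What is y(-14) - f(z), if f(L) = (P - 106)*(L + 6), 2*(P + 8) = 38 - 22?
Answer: -487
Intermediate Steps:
P = 0 (P = -8 + (38 - 22)/2 = -8 + (½)*16 = -8 + 8 = 0)
y(G) = 149 (y(G) = -2 + 151 = 149)
f(L) = -636 - 106*L (f(L) = (0 - 106)*(L + 6) = -106*(6 + L) = -636 - 106*L)
y(-14) - f(z) = 149 - (-636 - 106*(-12)) = 149 - (-636 + 1272) = 149 - 1*636 = 149 - 636 = -487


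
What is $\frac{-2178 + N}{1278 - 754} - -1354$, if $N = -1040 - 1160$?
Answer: $\frac{352559}{262} \approx 1345.6$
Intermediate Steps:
$N = -2200$
$\frac{-2178 + N}{1278 - 754} - -1354 = \frac{-2178 - 2200}{1278 - 754} - -1354 = - \frac{4378}{524} + 1354 = \left(-4378\right) \frac{1}{524} + 1354 = - \frac{2189}{262} + 1354 = \frac{352559}{262}$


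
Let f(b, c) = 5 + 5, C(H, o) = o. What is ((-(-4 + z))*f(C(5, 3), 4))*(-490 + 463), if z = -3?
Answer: -1890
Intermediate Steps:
f(b, c) = 10
((-(-4 + z))*f(C(5, 3), 4))*(-490 + 463) = (-(-4 - 3)*10)*(-490 + 463) = (-1*(-7)*10)*(-27) = (7*10)*(-27) = 70*(-27) = -1890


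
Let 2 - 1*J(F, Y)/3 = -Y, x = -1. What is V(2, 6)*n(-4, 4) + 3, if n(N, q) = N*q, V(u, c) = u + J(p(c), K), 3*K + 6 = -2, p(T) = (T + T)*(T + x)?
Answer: 3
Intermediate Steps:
p(T) = 2*T*(-1 + T) (p(T) = (T + T)*(T - 1) = (2*T)*(-1 + T) = 2*T*(-1 + T))
K = -8/3 (K = -2 + (1/3)*(-2) = -2 - 2/3 = -8/3 ≈ -2.6667)
J(F, Y) = 6 + 3*Y (J(F, Y) = 6 - (-3)*Y = 6 + 3*Y)
V(u, c) = -2 + u (V(u, c) = u + (6 + 3*(-8/3)) = u + (6 - 8) = u - 2 = -2 + u)
V(2, 6)*n(-4, 4) + 3 = (-2 + 2)*(-4*4) + 3 = 0*(-16) + 3 = 0 + 3 = 3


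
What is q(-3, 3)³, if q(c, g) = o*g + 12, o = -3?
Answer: 27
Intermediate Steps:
q(c, g) = 12 - 3*g (q(c, g) = -3*g + 12 = 12 - 3*g)
q(-3, 3)³ = (12 - 3*3)³ = (12 - 9)³ = 3³ = 27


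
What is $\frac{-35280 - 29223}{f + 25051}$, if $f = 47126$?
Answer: $- \frac{21501}{24059} \approx -0.89368$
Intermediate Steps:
$\frac{-35280 - 29223}{f + 25051} = \frac{-35280 - 29223}{47126 + 25051} = - \frac{64503}{72177} = \left(-64503\right) \frac{1}{72177} = - \frac{21501}{24059}$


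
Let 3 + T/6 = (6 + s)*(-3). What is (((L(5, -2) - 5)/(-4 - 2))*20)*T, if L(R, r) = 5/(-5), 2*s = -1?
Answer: -2340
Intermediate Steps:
s = -½ (s = (½)*(-1) = -½ ≈ -0.50000)
L(R, r) = -1 (L(R, r) = 5*(-⅕) = -1)
T = -117 (T = -18 + 6*((6 - ½)*(-3)) = -18 + 6*((11/2)*(-3)) = -18 + 6*(-33/2) = -18 - 99 = -117)
(((L(5, -2) - 5)/(-4 - 2))*20)*T = (((-1 - 5)/(-4 - 2))*20)*(-117) = (-6/(-6)*20)*(-117) = (-6*(-⅙)*20)*(-117) = (1*20)*(-117) = 20*(-117) = -2340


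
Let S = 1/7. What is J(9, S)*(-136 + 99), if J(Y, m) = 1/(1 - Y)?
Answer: 37/8 ≈ 4.6250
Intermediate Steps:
S = ⅐ ≈ 0.14286
J(9, S)*(-136 + 99) = (-1/(-1 + 9))*(-136 + 99) = -1/8*(-37) = -1*⅛*(-37) = -⅛*(-37) = 37/8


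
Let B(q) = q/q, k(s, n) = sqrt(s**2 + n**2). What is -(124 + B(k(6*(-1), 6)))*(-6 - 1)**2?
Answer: -6125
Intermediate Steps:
k(s, n) = sqrt(n**2 + s**2)
B(q) = 1
-(124 + B(k(6*(-1), 6)))*(-6 - 1)**2 = -(124 + 1)*(-6 - 1)**2 = -125*(-7)**2 = -125*49 = -1*6125 = -6125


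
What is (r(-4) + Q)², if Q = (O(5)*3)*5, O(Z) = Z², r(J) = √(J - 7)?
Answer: (375 + I*√11)² ≈ 1.4061e+5 + 2487.0*I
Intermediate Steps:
r(J) = √(-7 + J)
Q = 375 (Q = (5²*3)*5 = (25*3)*5 = 75*5 = 375)
(r(-4) + Q)² = (√(-7 - 4) + 375)² = (√(-11) + 375)² = (I*√11 + 375)² = (375 + I*√11)²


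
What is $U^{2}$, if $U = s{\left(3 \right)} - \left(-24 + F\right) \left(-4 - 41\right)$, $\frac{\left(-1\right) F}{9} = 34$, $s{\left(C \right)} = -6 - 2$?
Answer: $220760164$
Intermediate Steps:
$s{\left(C \right)} = -8$
$F = -306$ ($F = \left(-9\right) 34 = -306$)
$U = -14858$ ($U = -8 - \left(-24 - 306\right) \left(-4 - 41\right) = -8 - \left(-330\right) \left(-45\right) = -8 - 14850 = -14858$)
$U^{2} = \left(-14858\right)^{2} = 220760164$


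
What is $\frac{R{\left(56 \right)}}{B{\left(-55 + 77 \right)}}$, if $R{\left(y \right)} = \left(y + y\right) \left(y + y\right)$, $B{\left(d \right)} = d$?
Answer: $\frac{6272}{11} \approx 570.18$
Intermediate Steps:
$R{\left(y \right)} = 4 y^{2}$ ($R{\left(y \right)} = 2 y 2 y = 4 y^{2}$)
$\frac{R{\left(56 \right)}}{B{\left(-55 + 77 \right)}} = \frac{4 \cdot 56^{2}}{-55 + 77} = \frac{4 \cdot 3136}{22} = 12544 \cdot \frac{1}{22} = \frac{6272}{11}$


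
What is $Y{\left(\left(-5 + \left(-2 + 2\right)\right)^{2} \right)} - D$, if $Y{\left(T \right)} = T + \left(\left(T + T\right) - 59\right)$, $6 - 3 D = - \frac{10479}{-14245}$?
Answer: $\frac{28989}{2035} \approx 14.245$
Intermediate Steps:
$D = \frac{3571}{2035}$ ($D = 2 - \frac{\left(-10479\right) \frac{1}{-14245}}{3} = 2 - \frac{\left(-10479\right) \left(- \frac{1}{14245}\right)}{3} = 2 - \frac{499}{2035} = \frac{3571}{2035} \approx 1.7548$)
$Y{\left(T \right)} = -59 + 3 T$ ($Y{\left(T \right)} = T + \left(2 T - 59\right) = T + \left(-59 + 2 T\right) = -59 + 3 T$)
$Y{\left(\left(-5 + \left(-2 + 2\right)\right)^{2} \right)} - D = \left(-59 + 3 \left(-5 + \left(-2 + 2\right)\right)^{2}\right) - \frac{3571}{2035} = \left(-59 + 3 \left(-5 + 0\right)^{2}\right) - \frac{3571}{2035} = \left(-59 + 3 \left(-5\right)^{2}\right) - \frac{3571}{2035} = \left(-59 + 3 \cdot 25\right) - \frac{3571}{2035} = \left(-59 + 75\right) - \frac{3571}{2035} = 16 - \frac{3571}{2035} = \frac{28989}{2035}$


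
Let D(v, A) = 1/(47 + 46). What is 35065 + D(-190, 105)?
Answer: 3261046/93 ≈ 35065.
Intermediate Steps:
D(v, A) = 1/93
35065 + D(-190, 105) = 35065 + 1/93 = 3261046/93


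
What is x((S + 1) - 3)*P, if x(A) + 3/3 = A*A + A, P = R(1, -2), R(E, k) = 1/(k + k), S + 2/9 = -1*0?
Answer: -139/324 ≈ -0.42901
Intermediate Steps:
S = -2/9 (S = -2/9 - 1*0 = -2/9 + 0 = -2/9 ≈ -0.22222)
R(E, k) = 1/(2*k)
P = -1/4 (P = (1/2)/(-2) = (1/2)*(-1/2) = -1/4 ≈ -0.25000)
x(A) = -1 + A + A**2 (x(A) = -1 + (A*A + A) = -1 + (A**2 + A) = -1 + (A + A**2) = -1 + A + A**2)
x((S + 1) - 3)*P = (-1 + ((-2/9 + 1) - 3) + ((-2/9 + 1) - 3)**2)*(-1/4) = (-1 + (7/9 - 3) + (7/9 - 3)**2)*(-1/4) = (-1 - 20/9 + (-20/9)**2)*(-1/4) = (-1 - 20/9 + 400/81)*(-1/4) = (139/81)*(-1/4) = -139/324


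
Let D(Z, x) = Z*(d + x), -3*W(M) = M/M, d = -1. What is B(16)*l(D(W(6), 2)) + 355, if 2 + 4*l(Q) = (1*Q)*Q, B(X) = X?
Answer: 3127/9 ≈ 347.44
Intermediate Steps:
W(M) = -⅓ (W(M) = -M/(3*M) = -⅓*1 = -⅓)
D(Z, x) = Z*(-1 + x)
l(Q) = -½ + Q²/4 (l(Q) = -½ + ((1*Q)*Q)/4 = -½ + (Q*Q)/4 = -½ + Q²/4)
B(16)*l(D(W(6), 2)) + 355 = 16*(-½ + (-(-1 + 2)/3)²/4) + 355 = 16*(-½ + (-⅓*1)²/4) + 355 = 16*(-½ + (-⅓)²/4) + 355 = 16*(-½ + (¼)*(⅑)) + 355 = 16*(-½ + 1/36) + 355 = 16*(-17/36) + 355 = -68/9 + 355 = 3127/9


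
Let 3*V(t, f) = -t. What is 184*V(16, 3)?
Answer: -2944/3 ≈ -981.33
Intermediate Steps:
V(t, f) = -t/3 (V(t, f) = (-t)/3 = -t/3)
184*V(16, 3) = 184*(-⅓*16) = 184*(-16/3) = -2944/3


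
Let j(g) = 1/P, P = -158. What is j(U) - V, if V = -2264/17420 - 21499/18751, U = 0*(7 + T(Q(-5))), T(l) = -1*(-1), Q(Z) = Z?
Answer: 16388450733/12902375590 ≈ 1.2702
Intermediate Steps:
T(l) = 1
U = 0 (U = 0*(7 + 1) = 0*8 = 0)
j(g) = -1/158 (j(g) = 1/(-158) = -1/158)
V = -104241211/81660605 (V = -2264*1/17420 - 21499*1/18751 = -566/4355 - 21499/18751 = -104241211/81660605 ≈ -1.2765)
j(U) - V = -1/158 - 1*(-104241211/81660605) = -1/158 + 104241211/81660605 = 16388450733/12902375590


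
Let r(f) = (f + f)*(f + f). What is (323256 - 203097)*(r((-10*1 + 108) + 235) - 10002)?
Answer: 52095415086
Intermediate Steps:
r(f) = 4*f**2 (r(f) = (2*f)*(2*f) = 4*f**2)
(323256 - 203097)*(r((-10*1 + 108) + 235) - 10002) = (323256 - 203097)*(4*((-10*1 + 108) + 235)**2 - 10002) = 120159*(4*((-10 + 108) + 235)**2 - 10002) = 120159*(4*(98 + 235)**2 - 10002) = 120159*(4*333**2 - 10002) = 120159*(4*110889 - 10002) = 120159*(443556 - 10002) = 120159*433554 = 52095415086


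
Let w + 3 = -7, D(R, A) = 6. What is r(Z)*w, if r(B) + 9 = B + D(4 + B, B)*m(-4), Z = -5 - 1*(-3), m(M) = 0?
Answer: 110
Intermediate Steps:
w = -10 (w = -3 - 7 = -10)
Z = -2 (Z = -5 + 3 = -2)
r(B) = -9 + B (r(B) = -9 + (B + 6*0) = -9 + (B + 0) = -9 + B)
r(Z)*w = (-9 - 2)*(-10) = -11*(-10) = 110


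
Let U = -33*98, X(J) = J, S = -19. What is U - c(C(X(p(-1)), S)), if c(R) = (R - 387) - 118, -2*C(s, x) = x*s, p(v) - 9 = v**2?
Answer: -2824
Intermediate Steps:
p(v) = 9 + v**2
C(s, x) = -s*x/2 (C(s, x) = -x*s/2 = -s*x/2)
U = -3234
c(R) = -505 + R (c(R) = (-387 + R) - 118 = -505 + R)
U - c(C(X(p(-1)), S)) = -3234 - (-505 - 1/2*(9 + (-1)**2)*(-19)) = -3234 - (-505 - 1/2*(9 + 1)*(-19)) = -3234 - (-505 - 1/2*10*(-19)) = -3234 - (-505 + 95) = -3234 - 1*(-410) = -3234 + 410 = -2824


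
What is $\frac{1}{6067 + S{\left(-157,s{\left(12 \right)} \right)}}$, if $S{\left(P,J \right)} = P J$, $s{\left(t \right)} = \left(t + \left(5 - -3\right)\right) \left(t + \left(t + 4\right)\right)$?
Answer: $- \frac{1}{81853} \approx -1.2217 \cdot 10^{-5}$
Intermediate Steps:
$s{\left(t \right)} = \left(4 + 2 t\right) \left(8 + t\right)$ ($s{\left(t \right)} = \left(t + \left(5 + 3\right)\right) \left(t + \left(4 + t\right)\right) = \left(t + 8\right) \left(4 + 2 t\right) = \left(8 + t\right) \left(4 + 2 t\right) = \left(4 + 2 t\right) \left(8 + t\right)$)
$S{\left(P,J \right)} = J P$
$\frac{1}{6067 + S{\left(-157,s{\left(12 \right)} \right)}} = \frac{1}{6067 + \left(32 + 2 \cdot 12^{2} + 20 \cdot 12\right) \left(-157\right)} = \frac{1}{6067 + \left(32 + 2 \cdot 144 + 240\right) \left(-157\right)} = \frac{1}{6067 + \left(32 + 288 + 240\right) \left(-157\right)} = \frac{1}{6067 + 560 \left(-157\right)} = \frac{1}{6067 - 87920} = \frac{1}{-81853} = - \frac{1}{81853}$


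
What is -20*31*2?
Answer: -1240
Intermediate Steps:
-20*31*2 = -620*2 = -1240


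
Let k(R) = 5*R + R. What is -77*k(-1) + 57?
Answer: 519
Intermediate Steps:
k(R) = 6*R
-77*k(-1) + 57 = -462*(-1) + 57 = -77*(-6) + 57 = 462 + 57 = 519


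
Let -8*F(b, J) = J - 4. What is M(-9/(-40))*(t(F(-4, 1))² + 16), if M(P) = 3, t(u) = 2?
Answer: 60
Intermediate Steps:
F(b, J) = ½ - J/8 (F(b, J) = -(J - 4)/8 = -(-4 + J)/8 = ½ - J/8)
M(-9/(-40))*(t(F(-4, 1))² + 16) = 3*(2² + 16) = 3*(4 + 16) = 3*20 = 60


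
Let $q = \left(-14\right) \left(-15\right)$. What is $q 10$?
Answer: $2100$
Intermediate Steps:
$q = 210$
$q 10 = 210 \cdot 10 = 2100$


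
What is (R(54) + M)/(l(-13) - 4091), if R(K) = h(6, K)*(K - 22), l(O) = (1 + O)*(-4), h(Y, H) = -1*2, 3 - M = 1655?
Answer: 132/311 ≈ 0.42444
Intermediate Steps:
M = -1652 (M = 3 - 1*1655 = 3 - 1655 = -1652)
h(Y, H) = -2
l(O) = -4 - 4*O
R(K) = 44 - 2*K (R(K) = -2*(K - 22) = -2*(-22 + K) = 44 - 2*K)
(R(54) + M)/(l(-13) - 4091) = ((44 - 2*54) - 1652)/((-4 - 4*(-13)) - 4091) = ((44 - 108) - 1652)/((-4 + 52) - 4091) = (-64 - 1652)/(48 - 4091) = -1716/(-4043) = -1716*(-1/4043) = 132/311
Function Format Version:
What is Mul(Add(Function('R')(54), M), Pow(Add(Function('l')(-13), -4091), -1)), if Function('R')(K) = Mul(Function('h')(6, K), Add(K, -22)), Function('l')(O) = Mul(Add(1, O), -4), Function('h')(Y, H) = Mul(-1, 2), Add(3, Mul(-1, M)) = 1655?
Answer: Rational(132, 311) ≈ 0.42444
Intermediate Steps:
M = -1652 (M = Add(3, Mul(-1, 1655)) = Add(3, -1655) = -1652)
Function('h')(Y, H) = -2
Function('l')(O) = Add(-4, Mul(-4, O))
Function('R')(K) = Add(44, Mul(-2, K)) (Function('R')(K) = Mul(-2, Add(K, -22)) = Mul(-2, Add(-22, K)) = Add(44, Mul(-2, K)))
Mul(Add(Function('R')(54), M), Pow(Add(Function('l')(-13), -4091), -1)) = Mul(Add(Add(44, Mul(-2, 54)), -1652), Pow(Add(Add(-4, Mul(-4, -13)), -4091), -1)) = Mul(Add(Add(44, -108), -1652), Pow(Add(Add(-4, 52), -4091), -1)) = Mul(Add(-64, -1652), Pow(Add(48, -4091), -1)) = Mul(-1716, Pow(-4043, -1)) = Mul(-1716, Rational(-1, 4043)) = Rational(132, 311)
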